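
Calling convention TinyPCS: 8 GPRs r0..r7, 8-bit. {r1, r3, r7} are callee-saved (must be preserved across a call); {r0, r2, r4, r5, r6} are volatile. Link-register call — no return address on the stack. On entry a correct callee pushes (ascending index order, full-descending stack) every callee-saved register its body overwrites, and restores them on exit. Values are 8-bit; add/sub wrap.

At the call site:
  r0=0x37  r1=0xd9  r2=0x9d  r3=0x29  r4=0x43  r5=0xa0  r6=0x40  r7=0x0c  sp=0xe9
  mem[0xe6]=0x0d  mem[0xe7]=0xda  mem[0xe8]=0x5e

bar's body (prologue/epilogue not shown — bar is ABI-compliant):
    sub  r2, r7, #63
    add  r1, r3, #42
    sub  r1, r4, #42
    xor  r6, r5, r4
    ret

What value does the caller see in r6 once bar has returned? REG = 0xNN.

prologue: push r1 -> mem[0xe8]=0xd9, sp=0xe8
body[0] sub  r2, r7, #63 -> r2=0xcd
body[1] add  r1, r3, #42 -> r1=0x53
body[2] sub  r1, r4, #42 -> r1=0x19
body[3] xor  r6, r5, r4 -> r6=0xe3
epilogue: pop r1=0xd9, sp=0xe9
r6 is caller-saved -> body value

REG = 0xe3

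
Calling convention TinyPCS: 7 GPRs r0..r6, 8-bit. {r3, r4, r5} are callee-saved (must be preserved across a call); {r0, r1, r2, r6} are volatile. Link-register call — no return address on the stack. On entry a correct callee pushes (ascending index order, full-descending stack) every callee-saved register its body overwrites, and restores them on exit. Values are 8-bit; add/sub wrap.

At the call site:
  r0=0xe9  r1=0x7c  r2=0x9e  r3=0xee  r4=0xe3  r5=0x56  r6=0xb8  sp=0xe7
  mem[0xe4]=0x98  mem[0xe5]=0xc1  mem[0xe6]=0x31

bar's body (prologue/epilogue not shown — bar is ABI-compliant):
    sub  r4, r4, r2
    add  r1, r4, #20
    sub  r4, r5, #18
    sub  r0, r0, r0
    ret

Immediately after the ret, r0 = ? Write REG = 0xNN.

REG = 0x00

prologue: push r4 -> mem[0xe6]=0xe3, sp=0xe6
body[0] sub  r4, r4, r2 -> r4=0x45
body[1] add  r1, r4, #20 -> r1=0x59
body[2] sub  r4, r5, #18 -> r4=0x44
body[3] sub  r0, r0, r0 -> r0=0x00
epilogue: pop r4=0xe3, sp=0xe7
r0 is caller-saved -> body value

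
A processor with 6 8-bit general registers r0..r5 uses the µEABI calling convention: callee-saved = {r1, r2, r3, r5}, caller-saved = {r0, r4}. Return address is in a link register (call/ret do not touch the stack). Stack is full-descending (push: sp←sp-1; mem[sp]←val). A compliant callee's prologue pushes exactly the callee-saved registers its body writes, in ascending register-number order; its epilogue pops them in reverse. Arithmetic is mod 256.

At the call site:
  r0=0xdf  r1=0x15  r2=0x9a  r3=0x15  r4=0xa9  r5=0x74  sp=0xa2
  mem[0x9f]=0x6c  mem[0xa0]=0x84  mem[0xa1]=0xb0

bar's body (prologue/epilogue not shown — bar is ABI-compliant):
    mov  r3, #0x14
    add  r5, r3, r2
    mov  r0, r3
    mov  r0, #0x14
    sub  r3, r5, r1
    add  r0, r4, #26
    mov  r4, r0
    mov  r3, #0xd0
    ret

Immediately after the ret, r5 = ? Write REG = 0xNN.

prologue: push r3 -> mem[0xa1]=0x15, sp=0xa1
prologue: push r5 -> mem[0xa0]=0x74, sp=0xa0
body[0] mov  r3, #0x14 -> r3=0x14
body[1] add  r5, r3, r2 -> r5=0xae
body[2] mov  r0, r3 -> r0=0x14
body[3] mov  r0, #0x14 -> r0=0x14
body[4] sub  r3, r5, r1 -> r3=0x99
body[5] add  r0, r4, #26 -> r0=0xc3
body[6] mov  r4, r0 -> r4=0xc3
body[7] mov  r3, #0xd0 -> r3=0xd0
epilogue: pop r5=0x74, sp=0xa1
epilogue: pop r3=0x15, sp=0xa2
r5 is callee-saved -> restored

REG = 0x74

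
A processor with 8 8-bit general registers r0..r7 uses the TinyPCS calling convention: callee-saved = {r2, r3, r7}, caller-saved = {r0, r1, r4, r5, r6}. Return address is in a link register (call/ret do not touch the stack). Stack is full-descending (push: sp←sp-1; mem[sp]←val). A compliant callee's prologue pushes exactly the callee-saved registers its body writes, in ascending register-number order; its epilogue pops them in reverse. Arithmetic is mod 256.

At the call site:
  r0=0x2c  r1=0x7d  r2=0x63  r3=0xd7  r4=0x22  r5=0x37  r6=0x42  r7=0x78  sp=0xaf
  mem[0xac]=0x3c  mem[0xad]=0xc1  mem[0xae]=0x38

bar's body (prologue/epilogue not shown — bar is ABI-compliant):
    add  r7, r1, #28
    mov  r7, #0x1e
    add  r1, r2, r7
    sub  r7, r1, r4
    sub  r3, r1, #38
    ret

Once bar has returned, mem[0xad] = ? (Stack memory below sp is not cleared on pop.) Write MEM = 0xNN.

MEM = 0x78

prologue: push r3 → mem[0xae]=0xd7, sp=0xae
prologue: push r7 → mem[0xad]=0x78, sp=0xad
body[0] add  r7, r1, #28 → r7=0x99
body[1] mov  r7, #0x1e → r7=0x1e
body[2] add  r1, r2, r7 → r1=0x81
body[3] sub  r7, r1, r4 → r7=0x5f
body[4] sub  r3, r1, #38 → r3=0x5b
epilogue: pop r7=0x78, sp=0xae
epilogue: pop r3=0xd7, sp=0xaf
prologue pushed ['r3', 'r7'] at ['0xae', '0xad']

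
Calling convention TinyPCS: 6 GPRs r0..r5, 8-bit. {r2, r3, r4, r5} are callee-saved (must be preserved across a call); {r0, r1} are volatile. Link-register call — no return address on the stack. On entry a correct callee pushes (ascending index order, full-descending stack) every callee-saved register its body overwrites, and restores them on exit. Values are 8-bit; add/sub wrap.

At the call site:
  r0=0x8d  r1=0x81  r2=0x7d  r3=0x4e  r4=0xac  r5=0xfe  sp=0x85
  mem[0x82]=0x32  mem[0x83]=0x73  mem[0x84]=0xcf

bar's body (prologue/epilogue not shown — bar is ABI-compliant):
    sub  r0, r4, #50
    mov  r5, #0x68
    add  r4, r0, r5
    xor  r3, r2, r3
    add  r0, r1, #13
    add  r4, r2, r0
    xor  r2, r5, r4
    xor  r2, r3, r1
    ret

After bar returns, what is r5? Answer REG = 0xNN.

REG = 0xfe

prologue: push r2 -> mem[0x84]=0x7d, sp=0x84
prologue: push r3 -> mem[0x83]=0x4e, sp=0x83
prologue: push r4 -> mem[0x82]=0xac, sp=0x82
prologue: push r5 -> mem[0x81]=0xfe, sp=0x81
body[0] sub  r0, r4, #50 -> r0=0x7a
body[1] mov  r5, #0x68 -> r5=0x68
body[2] add  r4, r0, r5 -> r4=0xe2
body[3] xor  r3, r2, r3 -> r3=0x33
body[4] add  r0, r1, #13 -> r0=0x8e
body[5] add  r4, r2, r0 -> r4=0x0b
body[6] xor  r2, r5, r4 -> r2=0x63
body[7] xor  r2, r3, r1 -> r2=0xb2
epilogue: pop r5=0xfe, sp=0x82
epilogue: pop r4=0xac, sp=0x83
epilogue: pop r3=0x4e, sp=0x84
epilogue: pop r2=0x7d, sp=0x85
r5 is callee-saved -> restored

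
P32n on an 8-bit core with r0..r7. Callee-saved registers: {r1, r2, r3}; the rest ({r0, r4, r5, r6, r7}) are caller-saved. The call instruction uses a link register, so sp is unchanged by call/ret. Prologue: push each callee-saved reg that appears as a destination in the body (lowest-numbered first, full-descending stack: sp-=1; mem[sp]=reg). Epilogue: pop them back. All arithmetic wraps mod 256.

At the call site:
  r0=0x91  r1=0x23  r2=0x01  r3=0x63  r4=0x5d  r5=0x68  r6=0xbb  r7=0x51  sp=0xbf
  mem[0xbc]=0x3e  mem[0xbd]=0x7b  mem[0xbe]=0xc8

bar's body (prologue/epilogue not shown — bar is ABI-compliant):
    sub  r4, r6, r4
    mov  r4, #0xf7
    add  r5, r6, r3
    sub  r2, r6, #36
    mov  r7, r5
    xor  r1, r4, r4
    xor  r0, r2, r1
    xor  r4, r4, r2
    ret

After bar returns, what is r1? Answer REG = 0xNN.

REG = 0x23

prologue: push r1 → mem[0xbe]=0x23, sp=0xbe
prologue: push r2 → mem[0xbd]=0x01, sp=0xbd
body[0] sub  r4, r6, r4 → r4=0x5e
body[1] mov  r4, #0xf7 → r4=0xf7
body[2] add  r5, r6, r3 → r5=0x1e
body[3] sub  r2, r6, #36 → r2=0x97
body[4] mov  r7, r5 → r7=0x1e
body[5] xor  r1, r4, r4 → r1=0x00
body[6] xor  r0, r2, r1 → r0=0x97
body[7] xor  r4, r4, r2 → r4=0x60
epilogue: pop r2=0x01, sp=0xbe
epilogue: pop r1=0x23, sp=0xbf
r1 is callee-saved → restored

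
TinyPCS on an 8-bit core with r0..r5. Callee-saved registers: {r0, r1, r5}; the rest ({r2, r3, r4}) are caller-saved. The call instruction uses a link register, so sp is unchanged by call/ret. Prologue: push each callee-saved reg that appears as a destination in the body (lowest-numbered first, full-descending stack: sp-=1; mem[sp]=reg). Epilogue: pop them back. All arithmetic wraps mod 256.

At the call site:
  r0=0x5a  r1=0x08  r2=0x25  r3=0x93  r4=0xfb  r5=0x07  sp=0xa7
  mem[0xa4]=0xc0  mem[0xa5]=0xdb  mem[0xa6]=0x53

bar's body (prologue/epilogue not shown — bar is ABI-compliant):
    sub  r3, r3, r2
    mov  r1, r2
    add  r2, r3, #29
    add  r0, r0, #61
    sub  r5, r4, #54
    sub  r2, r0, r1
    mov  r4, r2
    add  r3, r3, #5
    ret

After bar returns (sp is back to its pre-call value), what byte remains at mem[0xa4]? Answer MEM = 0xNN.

MEM = 0x07

prologue: push r0 → mem[0xa6]=0x5a, sp=0xa6
prologue: push r1 → mem[0xa5]=0x08, sp=0xa5
prologue: push r5 → mem[0xa4]=0x07, sp=0xa4
body[0] sub  r3, r3, r2 → r3=0x6e
body[1] mov  r1, r2 → r1=0x25
body[2] add  r2, r3, #29 → r2=0x8b
body[3] add  r0, r0, #61 → r0=0x97
body[4] sub  r5, r4, #54 → r5=0xc5
body[5] sub  r2, r0, r1 → r2=0x72
body[6] mov  r4, r2 → r4=0x72
body[7] add  r3, r3, #5 → r3=0x73
epilogue: pop r5=0x07, sp=0xa5
epilogue: pop r1=0x08, sp=0xa6
epilogue: pop r0=0x5a, sp=0xa7
prologue pushed ['r0', 'r1', 'r5'] at ['0xa6', '0xa5', '0xa4']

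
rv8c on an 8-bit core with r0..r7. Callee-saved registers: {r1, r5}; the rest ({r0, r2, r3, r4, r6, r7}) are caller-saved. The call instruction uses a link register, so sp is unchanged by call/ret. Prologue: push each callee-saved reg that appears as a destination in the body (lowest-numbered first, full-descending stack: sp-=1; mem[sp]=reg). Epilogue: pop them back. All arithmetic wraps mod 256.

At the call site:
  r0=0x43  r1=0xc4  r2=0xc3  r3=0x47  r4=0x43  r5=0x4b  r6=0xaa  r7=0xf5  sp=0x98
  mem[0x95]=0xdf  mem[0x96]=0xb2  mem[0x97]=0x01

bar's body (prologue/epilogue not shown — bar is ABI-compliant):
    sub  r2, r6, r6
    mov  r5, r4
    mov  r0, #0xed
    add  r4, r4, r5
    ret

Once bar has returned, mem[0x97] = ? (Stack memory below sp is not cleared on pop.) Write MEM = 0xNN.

MEM = 0x4b

prologue: push r5 -> mem[0x97]=0x4b, sp=0x97
body[0] sub  r2, r6, r6 -> r2=0x00
body[1] mov  r5, r4 -> r5=0x43
body[2] mov  r0, #0xed -> r0=0xed
body[3] add  r4, r4, r5 -> r4=0x86
epilogue: pop r5=0x4b, sp=0x98
prologue pushed ['r5'] at ['0x97']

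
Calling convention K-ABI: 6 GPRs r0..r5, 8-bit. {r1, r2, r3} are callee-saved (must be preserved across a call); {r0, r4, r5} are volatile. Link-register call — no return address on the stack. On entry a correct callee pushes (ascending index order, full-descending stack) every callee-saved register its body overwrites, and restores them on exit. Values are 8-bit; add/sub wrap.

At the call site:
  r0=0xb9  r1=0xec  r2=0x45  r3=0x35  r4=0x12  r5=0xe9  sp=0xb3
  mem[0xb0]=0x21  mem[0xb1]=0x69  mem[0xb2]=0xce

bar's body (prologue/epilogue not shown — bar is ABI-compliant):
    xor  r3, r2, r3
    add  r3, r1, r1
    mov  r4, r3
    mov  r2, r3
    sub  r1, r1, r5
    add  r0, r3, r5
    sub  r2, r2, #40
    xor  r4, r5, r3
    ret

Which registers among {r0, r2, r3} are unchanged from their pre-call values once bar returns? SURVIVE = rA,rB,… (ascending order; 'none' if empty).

SURVIVE = r2,r3

prologue: push r1 → mem[0xb2]=0xec, sp=0xb2
prologue: push r2 → mem[0xb1]=0x45, sp=0xb1
prologue: push r3 → mem[0xb0]=0x35, sp=0xb0
body[0] xor  r3, r2, r3 → r3=0x70
body[1] add  r3, r1, r1 → r3=0xd8
body[2] mov  r4, r3 → r4=0xd8
body[3] mov  r2, r3 → r2=0xd8
body[4] sub  r1, r1, r5 → r1=0x03
body[5] add  r0, r3, r5 → r0=0xc1
body[6] sub  r2, r2, #40 → r2=0xb0
body[7] xor  r4, r5, r3 → r4=0x31
epilogue: pop r3=0x35, sp=0xb1
epilogue: pop r2=0x45, sp=0xb2
epilogue: pop r1=0xec, sp=0xb3
r0: caller-saved, written=True
r2: callee-saved, written=True
r3: callee-saved, written=True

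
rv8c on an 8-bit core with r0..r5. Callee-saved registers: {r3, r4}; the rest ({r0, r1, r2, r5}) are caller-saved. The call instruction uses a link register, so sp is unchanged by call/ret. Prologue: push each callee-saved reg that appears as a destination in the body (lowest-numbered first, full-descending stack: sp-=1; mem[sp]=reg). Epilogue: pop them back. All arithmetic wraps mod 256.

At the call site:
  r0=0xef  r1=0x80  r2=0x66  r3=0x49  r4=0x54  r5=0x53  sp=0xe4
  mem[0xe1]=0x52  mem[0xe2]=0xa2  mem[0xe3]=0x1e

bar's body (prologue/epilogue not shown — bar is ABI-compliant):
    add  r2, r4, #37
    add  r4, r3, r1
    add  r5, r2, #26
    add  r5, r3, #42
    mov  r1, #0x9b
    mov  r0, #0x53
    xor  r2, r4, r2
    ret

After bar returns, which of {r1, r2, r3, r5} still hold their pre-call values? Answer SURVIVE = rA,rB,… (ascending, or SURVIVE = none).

prologue: push r4 -> mem[0xe3]=0x54, sp=0xe3
body[0] add  r2, r4, #37 -> r2=0x79
body[1] add  r4, r3, r1 -> r4=0xc9
body[2] add  r5, r2, #26 -> r5=0x93
body[3] add  r5, r3, #42 -> r5=0x73
body[4] mov  r1, #0x9b -> r1=0x9b
body[5] mov  r0, #0x53 -> r0=0x53
body[6] xor  r2, r4, r2 -> r2=0xb0
epilogue: pop r4=0x54, sp=0xe4
r1: caller-saved, written=True
r2: caller-saved, written=True
r3: callee-saved, written=False
r5: caller-saved, written=True

SURVIVE = r3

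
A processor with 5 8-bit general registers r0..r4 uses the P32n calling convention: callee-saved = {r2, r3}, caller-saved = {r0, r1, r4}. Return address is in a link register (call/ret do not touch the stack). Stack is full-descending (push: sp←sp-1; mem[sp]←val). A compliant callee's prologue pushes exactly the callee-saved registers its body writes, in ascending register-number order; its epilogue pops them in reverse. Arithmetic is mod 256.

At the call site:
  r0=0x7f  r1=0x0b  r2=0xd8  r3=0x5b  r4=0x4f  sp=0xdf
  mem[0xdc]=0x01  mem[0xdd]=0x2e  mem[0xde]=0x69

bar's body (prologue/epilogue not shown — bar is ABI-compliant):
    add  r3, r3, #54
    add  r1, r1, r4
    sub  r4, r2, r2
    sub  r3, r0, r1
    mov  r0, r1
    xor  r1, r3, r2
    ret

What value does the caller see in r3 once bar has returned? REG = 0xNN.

REG = 0x5b

prologue: push r3 → mem[0xde]=0x5b, sp=0xde
body[0] add  r3, r3, #54 → r3=0x91
body[1] add  r1, r1, r4 → r1=0x5a
body[2] sub  r4, r2, r2 → r4=0x00
body[3] sub  r3, r0, r1 → r3=0x25
body[4] mov  r0, r1 → r0=0x5a
body[5] xor  r1, r3, r2 → r1=0xfd
epilogue: pop r3=0x5b, sp=0xdf
r3 is callee-saved → restored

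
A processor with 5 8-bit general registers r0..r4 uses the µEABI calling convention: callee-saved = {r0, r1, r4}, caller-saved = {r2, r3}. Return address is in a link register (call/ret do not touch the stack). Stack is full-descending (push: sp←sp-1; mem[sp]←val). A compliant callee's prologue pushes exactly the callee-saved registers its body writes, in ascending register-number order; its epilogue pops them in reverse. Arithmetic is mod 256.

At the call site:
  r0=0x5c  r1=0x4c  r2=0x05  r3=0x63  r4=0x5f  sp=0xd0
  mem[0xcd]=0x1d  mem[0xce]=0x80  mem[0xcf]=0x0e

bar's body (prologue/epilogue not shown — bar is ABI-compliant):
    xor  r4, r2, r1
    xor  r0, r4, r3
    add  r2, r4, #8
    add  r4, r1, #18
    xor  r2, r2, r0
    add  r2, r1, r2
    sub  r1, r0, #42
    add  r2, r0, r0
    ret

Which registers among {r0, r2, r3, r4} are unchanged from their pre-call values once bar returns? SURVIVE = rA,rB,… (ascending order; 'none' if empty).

prologue: push r0 → mem[0xcf]=0x5c, sp=0xcf
prologue: push r1 → mem[0xce]=0x4c, sp=0xce
prologue: push r4 → mem[0xcd]=0x5f, sp=0xcd
body[0] xor  r4, r2, r1 → r4=0x49
body[1] xor  r0, r4, r3 → r0=0x2a
body[2] add  r2, r4, #8 → r2=0x51
body[3] add  r4, r1, #18 → r4=0x5e
body[4] xor  r2, r2, r0 → r2=0x7b
body[5] add  r2, r1, r2 → r2=0xc7
body[6] sub  r1, r0, #42 → r1=0x00
body[7] add  r2, r0, r0 → r2=0x54
epilogue: pop r4=0x5f, sp=0xce
epilogue: pop r1=0x4c, sp=0xcf
epilogue: pop r0=0x5c, sp=0xd0
r0: callee-saved, written=True
r2: caller-saved, written=True
r3: caller-saved, written=False
r4: callee-saved, written=True

SURVIVE = r0,r3,r4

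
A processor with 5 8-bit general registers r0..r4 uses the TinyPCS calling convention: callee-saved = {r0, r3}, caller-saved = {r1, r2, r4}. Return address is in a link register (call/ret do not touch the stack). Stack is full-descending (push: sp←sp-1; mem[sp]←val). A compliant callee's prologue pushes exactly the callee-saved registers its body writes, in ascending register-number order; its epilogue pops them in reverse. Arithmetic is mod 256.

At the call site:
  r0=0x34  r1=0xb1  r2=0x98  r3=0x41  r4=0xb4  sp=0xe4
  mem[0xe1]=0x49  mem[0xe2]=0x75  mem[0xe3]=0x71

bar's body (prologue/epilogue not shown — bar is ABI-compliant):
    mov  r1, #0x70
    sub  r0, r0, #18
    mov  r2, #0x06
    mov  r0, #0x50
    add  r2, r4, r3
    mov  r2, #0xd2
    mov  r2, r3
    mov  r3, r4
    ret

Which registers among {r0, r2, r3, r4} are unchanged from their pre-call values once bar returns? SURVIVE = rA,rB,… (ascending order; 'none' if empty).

SURVIVE = r0,r3,r4

prologue: push r0 -> mem[0xe3]=0x34, sp=0xe3
prologue: push r3 -> mem[0xe2]=0x41, sp=0xe2
body[0] mov  r1, #0x70 -> r1=0x70
body[1] sub  r0, r0, #18 -> r0=0x22
body[2] mov  r2, #0x06 -> r2=0x06
body[3] mov  r0, #0x50 -> r0=0x50
body[4] add  r2, r4, r3 -> r2=0xf5
body[5] mov  r2, #0xd2 -> r2=0xd2
body[6] mov  r2, r3 -> r2=0x41
body[7] mov  r3, r4 -> r3=0xb4
epilogue: pop r3=0x41, sp=0xe3
epilogue: pop r0=0x34, sp=0xe4
r0: callee-saved, written=True
r2: caller-saved, written=True
r3: callee-saved, written=True
r4: caller-saved, written=False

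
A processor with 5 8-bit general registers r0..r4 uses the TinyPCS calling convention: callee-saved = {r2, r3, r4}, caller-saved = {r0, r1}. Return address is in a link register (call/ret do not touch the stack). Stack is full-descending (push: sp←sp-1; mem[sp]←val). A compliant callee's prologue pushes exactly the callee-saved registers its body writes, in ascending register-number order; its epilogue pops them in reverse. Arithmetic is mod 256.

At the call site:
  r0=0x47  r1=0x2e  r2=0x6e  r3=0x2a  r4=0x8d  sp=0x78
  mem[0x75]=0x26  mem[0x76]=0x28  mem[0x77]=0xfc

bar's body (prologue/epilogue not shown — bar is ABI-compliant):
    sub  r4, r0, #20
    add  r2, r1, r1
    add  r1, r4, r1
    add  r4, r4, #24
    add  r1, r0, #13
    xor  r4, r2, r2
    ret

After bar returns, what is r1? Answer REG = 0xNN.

REG = 0x54

prologue: push r2 -> mem[0x77]=0x6e, sp=0x77
prologue: push r4 -> mem[0x76]=0x8d, sp=0x76
body[0] sub  r4, r0, #20 -> r4=0x33
body[1] add  r2, r1, r1 -> r2=0x5c
body[2] add  r1, r4, r1 -> r1=0x61
body[3] add  r4, r4, #24 -> r4=0x4b
body[4] add  r1, r0, #13 -> r1=0x54
body[5] xor  r4, r2, r2 -> r4=0x00
epilogue: pop r4=0x8d, sp=0x77
epilogue: pop r2=0x6e, sp=0x78
r1 is caller-saved -> body value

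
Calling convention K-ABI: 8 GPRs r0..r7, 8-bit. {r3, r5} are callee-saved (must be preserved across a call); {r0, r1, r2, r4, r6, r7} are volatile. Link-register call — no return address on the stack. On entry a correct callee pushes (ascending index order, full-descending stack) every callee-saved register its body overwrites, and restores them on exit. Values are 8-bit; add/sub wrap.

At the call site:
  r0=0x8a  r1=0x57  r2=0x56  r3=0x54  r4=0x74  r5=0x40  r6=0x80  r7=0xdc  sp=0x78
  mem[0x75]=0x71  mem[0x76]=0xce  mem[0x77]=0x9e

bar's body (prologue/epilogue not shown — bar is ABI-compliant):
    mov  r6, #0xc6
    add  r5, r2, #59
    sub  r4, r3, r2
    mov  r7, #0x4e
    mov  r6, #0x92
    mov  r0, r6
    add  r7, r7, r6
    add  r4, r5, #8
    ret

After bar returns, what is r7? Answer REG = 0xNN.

prologue: push r5 → mem[0x77]=0x40, sp=0x77
body[0] mov  r6, #0xc6 → r6=0xc6
body[1] add  r5, r2, #59 → r5=0x91
body[2] sub  r4, r3, r2 → r4=0xfe
body[3] mov  r7, #0x4e → r7=0x4e
body[4] mov  r6, #0x92 → r6=0x92
body[5] mov  r0, r6 → r0=0x92
body[6] add  r7, r7, r6 → r7=0xe0
body[7] add  r4, r5, #8 → r4=0x99
epilogue: pop r5=0x40, sp=0x78
r7 is caller-saved → body value

REG = 0xe0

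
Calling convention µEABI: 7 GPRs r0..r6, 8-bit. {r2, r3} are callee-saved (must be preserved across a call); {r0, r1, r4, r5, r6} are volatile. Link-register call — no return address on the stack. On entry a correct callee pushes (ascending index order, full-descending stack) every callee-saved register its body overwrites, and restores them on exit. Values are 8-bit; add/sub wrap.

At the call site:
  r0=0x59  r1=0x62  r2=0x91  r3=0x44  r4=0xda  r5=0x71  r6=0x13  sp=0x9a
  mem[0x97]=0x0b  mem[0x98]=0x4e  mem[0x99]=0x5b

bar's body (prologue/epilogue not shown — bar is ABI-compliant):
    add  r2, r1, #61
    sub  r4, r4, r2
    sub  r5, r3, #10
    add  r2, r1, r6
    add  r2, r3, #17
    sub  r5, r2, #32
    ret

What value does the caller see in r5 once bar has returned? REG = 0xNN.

REG = 0x35

prologue: push r2 → mem[0x99]=0x91, sp=0x99
body[0] add  r2, r1, #61 → r2=0x9f
body[1] sub  r4, r4, r2 → r4=0x3b
body[2] sub  r5, r3, #10 → r5=0x3a
body[3] add  r2, r1, r6 → r2=0x75
body[4] add  r2, r3, #17 → r2=0x55
body[5] sub  r5, r2, #32 → r5=0x35
epilogue: pop r2=0x91, sp=0x9a
r5 is caller-saved → body value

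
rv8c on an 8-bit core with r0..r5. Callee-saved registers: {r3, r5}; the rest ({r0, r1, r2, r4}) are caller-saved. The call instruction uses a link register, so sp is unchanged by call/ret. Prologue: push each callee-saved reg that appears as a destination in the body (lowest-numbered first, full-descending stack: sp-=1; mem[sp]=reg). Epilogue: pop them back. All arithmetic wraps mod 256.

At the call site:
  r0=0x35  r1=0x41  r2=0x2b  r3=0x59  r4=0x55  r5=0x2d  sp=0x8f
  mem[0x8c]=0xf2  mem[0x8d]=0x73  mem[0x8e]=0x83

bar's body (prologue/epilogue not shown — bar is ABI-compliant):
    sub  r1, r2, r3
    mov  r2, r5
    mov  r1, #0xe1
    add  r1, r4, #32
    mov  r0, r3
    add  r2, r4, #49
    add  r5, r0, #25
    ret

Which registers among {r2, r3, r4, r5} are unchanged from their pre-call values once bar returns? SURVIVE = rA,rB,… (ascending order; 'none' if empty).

prologue: push r5 -> mem[0x8e]=0x2d, sp=0x8e
body[0] sub  r1, r2, r3 -> r1=0xd2
body[1] mov  r2, r5 -> r2=0x2d
body[2] mov  r1, #0xe1 -> r1=0xe1
body[3] add  r1, r4, #32 -> r1=0x75
body[4] mov  r0, r3 -> r0=0x59
body[5] add  r2, r4, #49 -> r2=0x86
body[6] add  r5, r0, #25 -> r5=0x72
epilogue: pop r5=0x2d, sp=0x8f
r2: caller-saved, written=True
r3: callee-saved, written=False
r4: caller-saved, written=False
r5: callee-saved, written=True

SURVIVE = r3,r4,r5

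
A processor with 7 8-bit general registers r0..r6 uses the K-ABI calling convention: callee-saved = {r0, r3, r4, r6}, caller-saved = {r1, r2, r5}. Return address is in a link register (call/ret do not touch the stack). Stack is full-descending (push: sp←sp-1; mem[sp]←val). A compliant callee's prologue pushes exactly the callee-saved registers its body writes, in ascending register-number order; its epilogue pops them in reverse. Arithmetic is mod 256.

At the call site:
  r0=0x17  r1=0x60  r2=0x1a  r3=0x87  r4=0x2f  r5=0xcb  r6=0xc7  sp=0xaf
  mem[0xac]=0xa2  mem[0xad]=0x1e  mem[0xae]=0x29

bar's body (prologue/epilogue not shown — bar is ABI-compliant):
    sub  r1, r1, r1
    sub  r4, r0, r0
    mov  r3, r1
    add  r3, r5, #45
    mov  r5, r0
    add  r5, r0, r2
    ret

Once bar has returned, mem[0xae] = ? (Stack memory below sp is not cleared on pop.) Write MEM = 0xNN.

prologue: push r3 -> mem[0xae]=0x87, sp=0xae
prologue: push r4 -> mem[0xad]=0x2f, sp=0xad
body[0] sub  r1, r1, r1 -> r1=0x00
body[1] sub  r4, r0, r0 -> r4=0x00
body[2] mov  r3, r1 -> r3=0x00
body[3] add  r3, r5, #45 -> r3=0xf8
body[4] mov  r5, r0 -> r5=0x17
body[5] add  r5, r0, r2 -> r5=0x31
epilogue: pop r4=0x2f, sp=0xae
epilogue: pop r3=0x87, sp=0xaf
prologue pushed ['r3', 'r4'] at ['0xae', '0xad']

MEM = 0x87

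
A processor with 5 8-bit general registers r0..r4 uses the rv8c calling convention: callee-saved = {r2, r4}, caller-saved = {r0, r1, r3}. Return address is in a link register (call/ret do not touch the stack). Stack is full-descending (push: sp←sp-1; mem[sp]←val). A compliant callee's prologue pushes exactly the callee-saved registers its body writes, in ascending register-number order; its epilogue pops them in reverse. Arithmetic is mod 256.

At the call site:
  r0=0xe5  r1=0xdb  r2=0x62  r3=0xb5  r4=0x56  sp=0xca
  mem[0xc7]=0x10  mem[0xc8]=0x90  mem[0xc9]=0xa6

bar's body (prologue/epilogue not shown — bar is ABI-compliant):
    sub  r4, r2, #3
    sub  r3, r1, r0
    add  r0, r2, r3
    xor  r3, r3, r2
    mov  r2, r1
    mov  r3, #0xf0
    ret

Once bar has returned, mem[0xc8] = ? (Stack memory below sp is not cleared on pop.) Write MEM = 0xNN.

MEM = 0x56

prologue: push r2 → mem[0xc9]=0x62, sp=0xc9
prologue: push r4 → mem[0xc8]=0x56, sp=0xc8
body[0] sub  r4, r2, #3 → r4=0x5f
body[1] sub  r3, r1, r0 → r3=0xf6
body[2] add  r0, r2, r3 → r0=0x58
body[3] xor  r3, r3, r2 → r3=0x94
body[4] mov  r2, r1 → r2=0xdb
body[5] mov  r3, #0xf0 → r3=0xf0
epilogue: pop r4=0x56, sp=0xc9
epilogue: pop r2=0x62, sp=0xca
prologue pushed ['r2', 'r4'] at ['0xc9', '0xc8']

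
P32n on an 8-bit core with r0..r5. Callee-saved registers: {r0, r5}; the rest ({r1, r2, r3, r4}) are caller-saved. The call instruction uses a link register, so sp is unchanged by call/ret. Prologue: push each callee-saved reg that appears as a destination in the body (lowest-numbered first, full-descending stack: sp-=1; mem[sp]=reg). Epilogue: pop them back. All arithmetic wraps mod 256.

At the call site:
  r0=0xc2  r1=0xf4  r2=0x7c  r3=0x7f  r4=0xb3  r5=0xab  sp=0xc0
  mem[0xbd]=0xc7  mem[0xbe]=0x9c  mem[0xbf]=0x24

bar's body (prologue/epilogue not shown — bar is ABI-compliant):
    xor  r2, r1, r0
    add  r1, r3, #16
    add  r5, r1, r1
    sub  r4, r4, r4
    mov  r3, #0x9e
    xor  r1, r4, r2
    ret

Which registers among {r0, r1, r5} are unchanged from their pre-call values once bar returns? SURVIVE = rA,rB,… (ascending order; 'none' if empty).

prologue: push r5 -> mem[0xbf]=0xab, sp=0xbf
body[0] xor  r2, r1, r0 -> r2=0x36
body[1] add  r1, r3, #16 -> r1=0x8f
body[2] add  r5, r1, r1 -> r5=0x1e
body[3] sub  r4, r4, r4 -> r4=0x00
body[4] mov  r3, #0x9e -> r3=0x9e
body[5] xor  r1, r4, r2 -> r1=0x36
epilogue: pop r5=0xab, sp=0xc0
r0: callee-saved, written=False
r1: caller-saved, written=True
r5: callee-saved, written=True

SURVIVE = r0,r5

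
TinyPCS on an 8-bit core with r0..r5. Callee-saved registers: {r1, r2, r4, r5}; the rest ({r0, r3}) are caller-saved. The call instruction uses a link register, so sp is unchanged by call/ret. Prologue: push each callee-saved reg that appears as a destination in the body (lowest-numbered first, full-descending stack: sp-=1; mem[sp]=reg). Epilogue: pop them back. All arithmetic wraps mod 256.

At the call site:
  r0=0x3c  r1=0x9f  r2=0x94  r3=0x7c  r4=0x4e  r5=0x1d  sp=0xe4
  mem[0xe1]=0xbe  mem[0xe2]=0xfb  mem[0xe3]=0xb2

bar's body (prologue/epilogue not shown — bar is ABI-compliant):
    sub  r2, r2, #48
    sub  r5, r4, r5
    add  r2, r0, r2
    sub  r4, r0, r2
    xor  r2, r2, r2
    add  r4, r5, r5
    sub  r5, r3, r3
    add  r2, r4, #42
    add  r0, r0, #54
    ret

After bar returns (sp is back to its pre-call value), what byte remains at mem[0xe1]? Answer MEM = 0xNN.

MEM = 0x1d

prologue: push r2 -> mem[0xe3]=0x94, sp=0xe3
prologue: push r4 -> mem[0xe2]=0x4e, sp=0xe2
prologue: push r5 -> mem[0xe1]=0x1d, sp=0xe1
body[0] sub  r2, r2, #48 -> r2=0x64
body[1] sub  r5, r4, r5 -> r5=0x31
body[2] add  r2, r0, r2 -> r2=0xa0
body[3] sub  r4, r0, r2 -> r4=0x9c
body[4] xor  r2, r2, r2 -> r2=0x00
body[5] add  r4, r5, r5 -> r4=0x62
body[6] sub  r5, r3, r3 -> r5=0x00
body[7] add  r2, r4, #42 -> r2=0x8c
body[8] add  r0, r0, #54 -> r0=0x72
epilogue: pop r5=0x1d, sp=0xe2
epilogue: pop r4=0x4e, sp=0xe3
epilogue: pop r2=0x94, sp=0xe4
prologue pushed ['r2', 'r4', 'r5'] at ['0xe3', '0xe2', '0xe1']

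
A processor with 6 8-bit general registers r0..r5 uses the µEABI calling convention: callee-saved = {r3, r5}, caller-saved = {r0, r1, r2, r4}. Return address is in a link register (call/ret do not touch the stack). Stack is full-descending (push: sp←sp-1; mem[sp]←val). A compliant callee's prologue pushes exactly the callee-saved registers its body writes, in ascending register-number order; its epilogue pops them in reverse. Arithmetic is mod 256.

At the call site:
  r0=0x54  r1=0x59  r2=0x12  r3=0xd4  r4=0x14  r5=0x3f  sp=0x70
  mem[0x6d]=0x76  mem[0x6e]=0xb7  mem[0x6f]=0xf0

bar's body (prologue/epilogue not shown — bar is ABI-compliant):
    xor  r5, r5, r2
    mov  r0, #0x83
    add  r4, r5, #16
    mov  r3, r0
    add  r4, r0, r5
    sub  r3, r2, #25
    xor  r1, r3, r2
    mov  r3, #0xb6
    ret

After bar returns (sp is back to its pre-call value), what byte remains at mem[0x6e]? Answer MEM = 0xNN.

prologue: push r3 -> mem[0x6f]=0xd4, sp=0x6f
prologue: push r5 -> mem[0x6e]=0x3f, sp=0x6e
body[0] xor  r5, r5, r2 -> r5=0x2d
body[1] mov  r0, #0x83 -> r0=0x83
body[2] add  r4, r5, #16 -> r4=0x3d
body[3] mov  r3, r0 -> r3=0x83
body[4] add  r4, r0, r5 -> r4=0xb0
body[5] sub  r3, r2, #25 -> r3=0xf9
body[6] xor  r1, r3, r2 -> r1=0xeb
body[7] mov  r3, #0xb6 -> r3=0xb6
epilogue: pop r5=0x3f, sp=0x6f
epilogue: pop r3=0xd4, sp=0x70
prologue pushed ['r3', 'r5'] at ['0x6f', '0x6e']

MEM = 0x3f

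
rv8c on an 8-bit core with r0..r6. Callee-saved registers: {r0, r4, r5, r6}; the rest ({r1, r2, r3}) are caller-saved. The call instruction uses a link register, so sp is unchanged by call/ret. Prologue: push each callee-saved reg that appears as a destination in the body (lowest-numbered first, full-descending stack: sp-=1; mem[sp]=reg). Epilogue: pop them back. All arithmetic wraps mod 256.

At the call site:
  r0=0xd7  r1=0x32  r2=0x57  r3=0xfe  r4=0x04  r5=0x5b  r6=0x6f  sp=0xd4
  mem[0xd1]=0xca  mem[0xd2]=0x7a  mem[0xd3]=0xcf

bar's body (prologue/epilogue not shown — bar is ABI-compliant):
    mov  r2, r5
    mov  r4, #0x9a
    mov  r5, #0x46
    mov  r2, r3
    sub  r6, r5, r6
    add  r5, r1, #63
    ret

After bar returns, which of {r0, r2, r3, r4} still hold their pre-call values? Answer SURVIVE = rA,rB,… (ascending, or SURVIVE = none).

SURVIVE = r0,r3,r4

prologue: push r4 → mem[0xd3]=0x04, sp=0xd3
prologue: push r5 → mem[0xd2]=0x5b, sp=0xd2
prologue: push r6 → mem[0xd1]=0x6f, sp=0xd1
body[0] mov  r2, r5 → r2=0x5b
body[1] mov  r4, #0x9a → r4=0x9a
body[2] mov  r5, #0x46 → r5=0x46
body[3] mov  r2, r3 → r2=0xfe
body[4] sub  r6, r5, r6 → r6=0xd7
body[5] add  r5, r1, #63 → r5=0x71
epilogue: pop r6=0x6f, sp=0xd2
epilogue: pop r5=0x5b, sp=0xd3
epilogue: pop r4=0x04, sp=0xd4
r0: callee-saved, written=False
r2: caller-saved, written=True
r3: caller-saved, written=False
r4: callee-saved, written=True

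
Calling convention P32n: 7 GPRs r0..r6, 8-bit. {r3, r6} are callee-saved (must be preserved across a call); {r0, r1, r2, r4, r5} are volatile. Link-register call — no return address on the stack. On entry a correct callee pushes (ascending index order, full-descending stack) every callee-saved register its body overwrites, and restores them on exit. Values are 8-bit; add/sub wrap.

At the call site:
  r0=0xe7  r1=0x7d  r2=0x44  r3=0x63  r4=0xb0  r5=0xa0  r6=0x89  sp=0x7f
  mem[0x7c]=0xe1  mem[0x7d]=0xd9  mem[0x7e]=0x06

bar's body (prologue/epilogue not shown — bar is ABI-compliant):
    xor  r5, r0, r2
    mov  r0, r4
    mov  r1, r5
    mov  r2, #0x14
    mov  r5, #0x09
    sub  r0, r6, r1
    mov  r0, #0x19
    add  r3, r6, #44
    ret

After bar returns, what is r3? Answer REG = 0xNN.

prologue: push r3 → mem[0x7e]=0x63, sp=0x7e
body[0] xor  r5, r0, r2 → r5=0xa3
body[1] mov  r0, r4 → r0=0xb0
body[2] mov  r1, r5 → r1=0xa3
body[3] mov  r2, #0x14 → r2=0x14
body[4] mov  r5, #0x09 → r5=0x09
body[5] sub  r0, r6, r1 → r0=0xe6
body[6] mov  r0, #0x19 → r0=0x19
body[7] add  r3, r6, #44 → r3=0xb5
epilogue: pop r3=0x63, sp=0x7f
r3 is callee-saved → restored

REG = 0x63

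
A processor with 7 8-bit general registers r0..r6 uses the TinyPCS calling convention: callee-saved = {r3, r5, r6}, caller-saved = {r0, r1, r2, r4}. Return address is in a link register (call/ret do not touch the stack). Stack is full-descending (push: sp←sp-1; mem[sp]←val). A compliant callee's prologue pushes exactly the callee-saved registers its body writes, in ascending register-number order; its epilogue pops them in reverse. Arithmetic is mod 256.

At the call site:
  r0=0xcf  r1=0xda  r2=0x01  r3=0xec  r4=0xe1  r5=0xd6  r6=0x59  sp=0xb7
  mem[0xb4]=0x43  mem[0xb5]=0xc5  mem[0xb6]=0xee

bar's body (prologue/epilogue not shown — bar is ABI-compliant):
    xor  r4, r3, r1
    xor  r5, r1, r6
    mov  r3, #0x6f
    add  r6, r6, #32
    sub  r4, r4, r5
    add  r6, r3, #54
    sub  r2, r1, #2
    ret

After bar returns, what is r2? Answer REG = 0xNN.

REG = 0xd8

prologue: push r3 -> mem[0xb6]=0xec, sp=0xb6
prologue: push r5 -> mem[0xb5]=0xd6, sp=0xb5
prologue: push r6 -> mem[0xb4]=0x59, sp=0xb4
body[0] xor  r4, r3, r1 -> r4=0x36
body[1] xor  r5, r1, r6 -> r5=0x83
body[2] mov  r3, #0x6f -> r3=0x6f
body[3] add  r6, r6, #32 -> r6=0x79
body[4] sub  r4, r4, r5 -> r4=0xb3
body[5] add  r6, r3, #54 -> r6=0xa5
body[6] sub  r2, r1, #2 -> r2=0xd8
epilogue: pop r6=0x59, sp=0xb5
epilogue: pop r5=0xd6, sp=0xb6
epilogue: pop r3=0xec, sp=0xb7
r2 is caller-saved -> body value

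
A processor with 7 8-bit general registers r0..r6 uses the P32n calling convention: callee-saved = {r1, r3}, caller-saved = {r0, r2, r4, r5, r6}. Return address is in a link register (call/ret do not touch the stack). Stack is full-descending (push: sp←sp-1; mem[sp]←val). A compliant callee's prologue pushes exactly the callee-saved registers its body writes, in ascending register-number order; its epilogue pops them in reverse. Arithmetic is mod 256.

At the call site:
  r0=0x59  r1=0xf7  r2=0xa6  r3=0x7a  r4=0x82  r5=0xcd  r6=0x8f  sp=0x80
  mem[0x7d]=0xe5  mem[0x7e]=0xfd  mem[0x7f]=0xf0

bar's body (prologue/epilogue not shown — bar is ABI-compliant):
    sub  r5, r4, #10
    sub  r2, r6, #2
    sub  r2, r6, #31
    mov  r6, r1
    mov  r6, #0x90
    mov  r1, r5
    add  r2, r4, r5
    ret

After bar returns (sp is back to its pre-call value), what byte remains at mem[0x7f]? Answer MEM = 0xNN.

MEM = 0xf7

prologue: push r1 → mem[0x7f]=0xf7, sp=0x7f
body[0] sub  r5, r4, #10 → r5=0x78
body[1] sub  r2, r6, #2 → r2=0x8d
body[2] sub  r2, r6, #31 → r2=0x70
body[3] mov  r6, r1 → r6=0xf7
body[4] mov  r6, #0x90 → r6=0x90
body[5] mov  r1, r5 → r1=0x78
body[6] add  r2, r4, r5 → r2=0xfa
epilogue: pop r1=0xf7, sp=0x80
prologue pushed ['r1'] at ['0x7f']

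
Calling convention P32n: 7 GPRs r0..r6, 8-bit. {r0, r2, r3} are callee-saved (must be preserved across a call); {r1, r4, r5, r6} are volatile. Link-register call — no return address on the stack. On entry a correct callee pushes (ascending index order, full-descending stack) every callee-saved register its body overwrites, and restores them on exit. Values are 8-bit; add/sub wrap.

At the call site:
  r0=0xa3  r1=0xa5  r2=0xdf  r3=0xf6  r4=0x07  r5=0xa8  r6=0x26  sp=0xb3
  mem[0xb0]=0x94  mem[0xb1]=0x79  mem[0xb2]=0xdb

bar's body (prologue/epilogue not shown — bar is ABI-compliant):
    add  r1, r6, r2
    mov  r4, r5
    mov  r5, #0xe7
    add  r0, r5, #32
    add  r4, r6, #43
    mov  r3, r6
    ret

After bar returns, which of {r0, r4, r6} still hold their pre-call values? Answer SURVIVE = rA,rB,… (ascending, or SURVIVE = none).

prologue: push r0 → mem[0xb2]=0xa3, sp=0xb2
prologue: push r3 → mem[0xb1]=0xf6, sp=0xb1
body[0] add  r1, r6, r2 → r1=0x05
body[1] mov  r4, r5 → r4=0xa8
body[2] mov  r5, #0xe7 → r5=0xe7
body[3] add  r0, r5, #32 → r0=0x07
body[4] add  r4, r6, #43 → r4=0x51
body[5] mov  r3, r6 → r3=0x26
epilogue: pop r3=0xf6, sp=0xb2
epilogue: pop r0=0xa3, sp=0xb3
r0: callee-saved, written=True
r4: caller-saved, written=True
r6: caller-saved, written=False

SURVIVE = r0,r6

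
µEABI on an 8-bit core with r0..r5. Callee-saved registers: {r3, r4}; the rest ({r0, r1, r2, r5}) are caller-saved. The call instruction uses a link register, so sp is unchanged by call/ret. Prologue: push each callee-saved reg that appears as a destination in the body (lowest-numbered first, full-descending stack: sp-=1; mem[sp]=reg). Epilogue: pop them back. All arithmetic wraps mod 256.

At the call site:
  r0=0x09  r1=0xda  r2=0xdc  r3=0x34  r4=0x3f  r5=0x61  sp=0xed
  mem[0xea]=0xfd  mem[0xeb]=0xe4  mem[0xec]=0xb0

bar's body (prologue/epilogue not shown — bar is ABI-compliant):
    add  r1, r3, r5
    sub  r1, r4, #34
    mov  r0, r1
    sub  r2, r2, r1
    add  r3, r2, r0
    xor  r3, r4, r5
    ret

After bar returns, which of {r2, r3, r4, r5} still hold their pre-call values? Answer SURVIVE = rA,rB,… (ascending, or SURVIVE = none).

SURVIVE = r3,r4,r5

prologue: push r3 -> mem[0xec]=0x34, sp=0xec
body[0] add  r1, r3, r5 -> r1=0x95
body[1] sub  r1, r4, #34 -> r1=0x1d
body[2] mov  r0, r1 -> r0=0x1d
body[3] sub  r2, r2, r1 -> r2=0xbf
body[4] add  r3, r2, r0 -> r3=0xdc
body[5] xor  r3, r4, r5 -> r3=0x5e
epilogue: pop r3=0x34, sp=0xed
r2: caller-saved, written=True
r3: callee-saved, written=True
r4: callee-saved, written=False
r5: caller-saved, written=False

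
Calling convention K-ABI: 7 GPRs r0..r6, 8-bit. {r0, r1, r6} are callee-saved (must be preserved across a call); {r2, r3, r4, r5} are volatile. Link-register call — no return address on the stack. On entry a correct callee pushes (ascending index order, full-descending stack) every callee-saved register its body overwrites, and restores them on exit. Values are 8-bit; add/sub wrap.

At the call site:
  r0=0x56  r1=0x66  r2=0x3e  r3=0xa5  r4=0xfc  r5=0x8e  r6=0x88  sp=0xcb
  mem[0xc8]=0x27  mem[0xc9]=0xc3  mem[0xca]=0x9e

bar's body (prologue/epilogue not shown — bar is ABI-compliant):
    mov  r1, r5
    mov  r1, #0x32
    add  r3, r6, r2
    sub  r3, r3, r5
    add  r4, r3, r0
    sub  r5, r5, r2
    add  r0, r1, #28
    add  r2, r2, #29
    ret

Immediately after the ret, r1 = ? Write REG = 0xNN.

REG = 0x66

prologue: push r0 -> mem[0xca]=0x56, sp=0xca
prologue: push r1 -> mem[0xc9]=0x66, sp=0xc9
body[0] mov  r1, r5 -> r1=0x8e
body[1] mov  r1, #0x32 -> r1=0x32
body[2] add  r3, r6, r2 -> r3=0xc6
body[3] sub  r3, r3, r5 -> r3=0x38
body[4] add  r4, r3, r0 -> r4=0x8e
body[5] sub  r5, r5, r2 -> r5=0x50
body[6] add  r0, r1, #28 -> r0=0x4e
body[7] add  r2, r2, #29 -> r2=0x5b
epilogue: pop r1=0x66, sp=0xca
epilogue: pop r0=0x56, sp=0xcb
r1 is callee-saved -> restored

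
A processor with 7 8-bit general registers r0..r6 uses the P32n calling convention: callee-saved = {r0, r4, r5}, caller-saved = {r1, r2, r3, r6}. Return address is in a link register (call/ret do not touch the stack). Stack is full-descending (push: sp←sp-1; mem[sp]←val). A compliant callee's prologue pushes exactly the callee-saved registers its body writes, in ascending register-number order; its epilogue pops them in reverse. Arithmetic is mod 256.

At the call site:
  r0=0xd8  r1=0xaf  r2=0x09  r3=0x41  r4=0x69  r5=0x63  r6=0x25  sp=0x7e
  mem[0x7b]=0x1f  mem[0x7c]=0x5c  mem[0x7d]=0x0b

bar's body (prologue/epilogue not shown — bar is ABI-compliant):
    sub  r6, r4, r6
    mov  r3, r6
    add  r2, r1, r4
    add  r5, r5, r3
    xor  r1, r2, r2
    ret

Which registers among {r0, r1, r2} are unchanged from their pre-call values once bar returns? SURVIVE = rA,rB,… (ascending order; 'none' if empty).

SURVIVE = r0

prologue: push r5 → mem[0x7d]=0x63, sp=0x7d
body[0] sub  r6, r4, r6 → r6=0x44
body[1] mov  r3, r6 → r3=0x44
body[2] add  r2, r1, r4 → r2=0x18
body[3] add  r5, r5, r3 → r5=0xa7
body[4] xor  r1, r2, r2 → r1=0x00
epilogue: pop r5=0x63, sp=0x7e
r0: callee-saved, written=False
r1: caller-saved, written=True
r2: caller-saved, written=True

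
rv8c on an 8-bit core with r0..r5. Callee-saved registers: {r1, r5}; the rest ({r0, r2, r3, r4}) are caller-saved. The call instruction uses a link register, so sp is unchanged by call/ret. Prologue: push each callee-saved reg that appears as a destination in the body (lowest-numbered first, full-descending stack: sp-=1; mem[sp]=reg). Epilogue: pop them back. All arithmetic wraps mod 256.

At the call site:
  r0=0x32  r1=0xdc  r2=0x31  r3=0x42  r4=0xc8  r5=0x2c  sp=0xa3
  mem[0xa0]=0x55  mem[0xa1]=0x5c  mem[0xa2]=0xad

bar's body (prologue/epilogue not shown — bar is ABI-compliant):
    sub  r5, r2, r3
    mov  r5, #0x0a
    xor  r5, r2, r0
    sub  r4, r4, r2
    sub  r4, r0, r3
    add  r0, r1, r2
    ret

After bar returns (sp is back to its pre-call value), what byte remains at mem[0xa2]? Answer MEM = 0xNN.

prologue: push r5 -> mem[0xa2]=0x2c, sp=0xa2
body[0] sub  r5, r2, r3 -> r5=0xef
body[1] mov  r5, #0x0a -> r5=0x0a
body[2] xor  r5, r2, r0 -> r5=0x03
body[3] sub  r4, r4, r2 -> r4=0x97
body[4] sub  r4, r0, r3 -> r4=0xf0
body[5] add  r0, r1, r2 -> r0=0x0d
epilogue: pop r5=0x2c, sp=0xa3
prologue pushed ['r5'] at ['0xa2']

MEM = 0x2c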